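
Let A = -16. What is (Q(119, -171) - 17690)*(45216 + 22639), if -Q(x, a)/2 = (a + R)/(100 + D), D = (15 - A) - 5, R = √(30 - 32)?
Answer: -8401195405/7 - 67855*I*√2/63 ≈ -1.2002e+9 - 1523.2*I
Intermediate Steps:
R = I*√2 (R = √(-2) = I*√2 ≈ 1.4142*I)
D = 26 (D = (15 - 1*(-16)) - 5 = (15 + 16) - 5 = 31 - 5 = 26)
Q(x, a) = -a/63 - I*√2/63 (Q(x, a) = -2*(a + I*√2)/(100 + 26) = -2*(a + I*√2)/126 = -2*(a/126 + I*√2/126) = -a/63 - I*√2/63)
(Q(119, -171) - 17690)*(45216 + 22639) = ((-1/63*(-171) - I*√2/63) - 17690)*(45216 + 22639) = ((19/7 - I*√2/63) - 17690)*67855 = (-123811/7 - I*√2/63)*67855 = -8401195405/7 - 67855*I*√2/63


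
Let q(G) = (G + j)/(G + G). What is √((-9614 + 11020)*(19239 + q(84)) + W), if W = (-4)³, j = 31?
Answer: 5*√1908713793/42 ≈ 5201.1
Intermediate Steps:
q(G) = (31 + G)/(2*G) (q(G) = (G + 31)/(G + G) = (31 + G)/((2*G)) = (31 + G)*(1/(2*G)) = (31 + G)/(2*G))
W = -64
√((-9614 + 11020)*(19239 + q(84)) + W) = √((-9614 + 11020)*(19239 + (½)*(31 + 84)/84) - 64) = √(1406*(19239 + (½)*(1/84)*115) - 64) = √(1406*(19239 + 115/168) - 64) = √(1406*(3232267/168) - 64) = √(2272283701/84 - 64) = √(2272278325/84) = 5*√1908713793/42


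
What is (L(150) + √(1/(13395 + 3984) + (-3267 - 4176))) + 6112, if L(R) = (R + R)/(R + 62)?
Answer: 324011/53 + 2*I*√62444627794/5793 ≈ 6113.4 + 86.273*I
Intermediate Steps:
L(R) = 2*R/(62 + R) (L(R) = (2*R)/(62 + R) = 2*R/(62 + R))
(L(150) + √(1/(13395 + 3984) + (-3267 - 4176))) + 6112 = (2*150/(62 + 150) + √(1/(13395 + 3984) + (-3267 - 4176))) + 6112 = (2*150/212 + √(1/17379 - 7443)) + 6112 = (2*150*(1/212) + √(1/17379 - 7443)) + 6112 = (75/53 + √(-129351896/17379)) + 6112 = (75/53 + 2*I*√62444627794/5793) + 6112 = 324011/53 + 2*I*√62444627794/5793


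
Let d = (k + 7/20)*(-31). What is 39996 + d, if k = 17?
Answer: 789163/20 ≈ 39458.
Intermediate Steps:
d = -10757/20 (d = (17 + 7/20)*(-31) = (347/20)*(-31) = -10757/20 ≈ -537.85)
39996 + d = 39996 - 10757/20 = 789163/20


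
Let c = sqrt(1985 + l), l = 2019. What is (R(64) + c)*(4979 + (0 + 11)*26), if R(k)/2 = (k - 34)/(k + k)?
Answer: 78975/32 + 10530*sqrt(1001) ≈ 3.3562e+5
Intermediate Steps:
R(k) = (-34 + k)/k (R(k) = 2*((k - 34)/(k + k)) = 2*((-34 + k)/((2*k))) = 2*((-34 + k)*(1/(2*k))) = 2*((-34 + k)/(2*k)) = (-34 + k)/k)
c = 2*sqrt(1001) (c = sqrt(1985 + 2019) = sqrt(4004) = 2*sqrt(1001) ≈ 63.277)
(R(64) + c)*(4979 + (0 + 11)*26) = ((-34 + 64)/64 + 2*sqrt(1001))*(4979 + (0 + 11)*26) = ((1/64)*30 + 2*sqrt(1001))*(4979 + 11*26) = (15/32 + 2*sqrt(1001))*(4979 + 286) = (15/32 + 2*sqrt(1001))*5265 = 78975/32 + 10530*sqrt(1001)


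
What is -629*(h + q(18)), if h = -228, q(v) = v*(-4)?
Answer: 188700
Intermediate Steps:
q(v) = -4*v
-629*(h + q(18)) = -629*(-228 - 4*18) = -629*(-228 - 72) = -629*(-300) = 188700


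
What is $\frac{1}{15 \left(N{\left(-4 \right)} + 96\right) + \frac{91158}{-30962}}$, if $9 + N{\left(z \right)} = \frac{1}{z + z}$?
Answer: $\frac{123848}{161024793} \approx 0.00076912$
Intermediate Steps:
$N{\left(z \right)} = -9 + \frac{1}{2 z}$ ($N{\left(z \right)} = -9 + \frac{1}{z + z} = -9 + \frac{1}{2 z}$)
$\frac{1}{15 \left(N{\left(-4 \right)} + 96\right) + \frac{91158}{-30962}} = \frac{1}{15 \left(\left(-9 + \frac{1}{2 \left(-4\right)}\right) + 96\right) + \frac{91158}{-30962}} = \frac{1}{15 \left(\left(-9 + \frac{1}{2} \left(- \frac{1}{4}\right)\right) + 96\right) + 91158 \left(- \frac{1}{30962}\right)} = \frac{1}{15 \left(\left(-9 - \frac{1}{8}\right) + 96\right) - \frac{45579}{15481}} = \frac{1}{15 \left(- \frac{73}{8} + 96\right) - \frac{45579}{15481}} = \frac{1}{15 \cdot \frac{695}{8} - \frac{45579}{15481}} = \frac{1}{\frac{10425}{8} - \frac{45579}{15481}} = \frac{1}{\frac{161024793}{123848}} = \frac{123848}{161024793}$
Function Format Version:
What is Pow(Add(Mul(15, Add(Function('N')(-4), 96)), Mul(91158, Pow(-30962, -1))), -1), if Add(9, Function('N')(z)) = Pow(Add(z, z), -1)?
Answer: Rational(123848, 161024793) ≈ 0.00076912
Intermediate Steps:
Function('N')(z) = Add(-9, Mul(Rational(1, 2), Pow(z, -1))) (Function('N')(z) = Add(-9, Pow(Add(z, z), -1)) = Add(-9, Pow(Mul(2, z), -1)) = Add(-9, Mul(Rational(1, 2), Pow(z, -1))))
Pow(Add(Mul(15, Add(Function('N')(-4), 96)), Mul(91158, Pow(-30962, -1))), -1) = Pow(Add(Mul(15, Add(Add(-9, Mul(Rational(1, 2), Pow(-4, -1))), 96)), Mul(91158, Pow(-30962, -1))), -1) = Pow(Add(Mul(15, Add(Add(-9, Mul(Rational(1, 2), Rational(-1, 4))), 96)), Mul(91158, Rational(-1, 30962))), -1) = Pow(Add(Mul(15, Add(Add(-9, Rational(-1, 8)), 96)), Rational(-45579, 15481)), -1) = Pow(Add(Mul(15, Add(Rational(-73, 8), 96)), Rational(-45579, 15481)), -1) = Pow(Add(Mul(15, Rational(695, 8)), Rational(-45579, 15481)), -1) = Pow(Add(Rational(10425, 8), Rational(-45579, 15481)), -1) = Pow(Rational(161024793, 123848), -1) = Rational(123848, 161024793)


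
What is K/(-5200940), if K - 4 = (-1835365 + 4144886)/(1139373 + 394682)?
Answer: -8445741/7978528011700 ≈ -1.0586e-6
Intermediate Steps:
K = 8445741/1534055 (K = 4 + (-1835365 + 4144886)/(1139373 + 394682) = 4 + 2309521/1534055 = 8445741/1534055 ≈ 5.5055)
K/(-5200940) = (8445741/1534055)/(-5200940) = (8445741/1534055)*(-1/5200940) = -8445741/7978528011700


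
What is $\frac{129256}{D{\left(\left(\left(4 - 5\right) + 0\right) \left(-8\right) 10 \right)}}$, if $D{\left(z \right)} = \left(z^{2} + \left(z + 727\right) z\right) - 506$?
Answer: $\frac{64628}{35227} \approx 1.8346$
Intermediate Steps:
$D{\left(z \right)} = -506 + z^{2} + z \left(727 + z\right)$ ($D{\left(z \right)} = \left(z^{2} + \left(727 + z\right) z\right) - 506 = \left(z^{2} + z \left(727 + z\right)\right) - 506 = -506 + z^{2} + z \left(727 + z\right)$)
$\frac{129256}{D{\left(\left(\left(4 - 5\right) + 0\right) \left(-8\right) 10 \right)}} = \frac{129256}{-506 + 2 \left(\left(\left(4 - 5\right) + 0\right) \left(-8\right) 10\right)^{2} + 727 \left(\left(4 - 5\right) + 0\right) \left(-8\right) 10} = \frac{129256}{-506 + 2 \left(\left(-1 + 0\right) \left(-8\right) 10\right)^{2} + 727 \left(-1 + 0\right) \left(-8\right) 10} = \frac{129256}{-506 + 2 \left(\left(-1\right) \left(-8\right) 10\right)^{2} + 727 \left(-1\right) \left(-8\right) 10} = \frac{129256}{-506 + 2 \left(8 \cdot 10\right)^{2} + 727 \cdot 8 \cdot 10} = \frac{129256}{-506 + 2 \cdot 80^{2} + 727 \cdot 80} = \frac{129256}{-506 + 2 \cdot 6400 + 58160} = \frac{129256}{-506 + 12800 + 58160} = \frac{129256}{70454} = 129256 \cdot \frac{1}{70454} = \frac{64628}{35227}$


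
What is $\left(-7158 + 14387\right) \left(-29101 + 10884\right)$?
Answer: $-131690693$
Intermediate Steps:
$\left(-7158 + 14387\right) \left(-29101 + 10884\right) = 7229 \left(-18217\right) = -131690693$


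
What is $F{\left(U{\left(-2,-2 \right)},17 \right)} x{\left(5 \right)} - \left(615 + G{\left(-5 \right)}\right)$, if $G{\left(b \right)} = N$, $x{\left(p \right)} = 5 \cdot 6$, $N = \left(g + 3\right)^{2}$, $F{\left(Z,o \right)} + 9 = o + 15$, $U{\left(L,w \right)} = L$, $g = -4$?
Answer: $74$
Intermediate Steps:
$F{\left(Z,o \right)} = 6 + o$ ($F{\left(Z,o \right)} = -9 + \left(o + 15\right) = -9 + \left(15 + o\right) = 6 + o$)
$N = 1$ ($N = \left(-4 + 3\right)^{2} = \left(-1\right)^{2} = 1$)
$x{\left(p \right)} = 30$
$G{\left(b \right)} = 1$
$F{\left(U{\left(-2,-2 \right)},17 \right)} x{\left(5 \right)} - \left(615 + G{\left(-5 \right)}\right) = \left(6 + 17\right) 30 - 616 = 23 \cdot 30 - 616 = 690 - 616 = 74$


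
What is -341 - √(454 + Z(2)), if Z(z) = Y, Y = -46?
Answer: -341 - 2*√102 ≈ -361.20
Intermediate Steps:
Z(z) = -46
-341 - √(454 + Z(2)) = -341 - √(454 - 46) = -341 - √408 = -341 - 2*√102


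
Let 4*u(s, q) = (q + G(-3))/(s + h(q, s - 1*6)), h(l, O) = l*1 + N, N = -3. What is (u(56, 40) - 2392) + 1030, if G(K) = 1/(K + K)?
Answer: -3039745/2232 ≈ -1361.9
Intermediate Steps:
h(l, O) = -3 + l (h(l, O) = l*1 - 3 = l - 3 = -3 + l)
G(K) = 1/(2*K)
u(s, q) = (-1/6 + q)/(4*(-3 + q + s)) (u(s, q) = ((q + (1/2)/(-3))/(s + (-3 + q)))/4 = ((q + (1/2)*(-1/3))/(-3 + q + s))/4 = ((q - 1/6)/(-3 + q + s))/4 = ((-1/6 + q)/(-3 + q + s))/4 = (-1/6 + q)/(4*(-3 + q + s)))
(u(56, 40) - 2392) + 1030 = ((-1/24 + (1/4)*40)/(-3 + 40 + 56) - 2392) + 1030 = ((-1/24 + 10)/93 - 2392) + 1030 = ((1/93)*(239/24) - 2392) + 1030 = (239/2232 - 2392) + 1030 = -5338705/2232 + 1030 = -3039745/2232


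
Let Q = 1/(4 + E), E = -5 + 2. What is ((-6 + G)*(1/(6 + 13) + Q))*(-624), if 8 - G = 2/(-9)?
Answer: -83200/57 ≈ -1459.6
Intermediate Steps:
G = 74/9 (G = 8 - 2/(-9) = 8 - 2*(-1)/9 = 8 - 1*(-2/9) = 8 + 2/9 = 74/9 ≈ 8.2222)
E = -3
Q = 1 (Q = 1/(4 - 3) = 1/1 = 1)
((-6 + G)*(1/(6 + 13) + Q))*(-624) = ((-6 + 74/9)*(1/(6 + 13) + 1))*(-624) = (20*(1/19 + 1)/9)*(-624) = ((20/9)*(20/19))*(-624) = (400/171)*(-624) = -83200/57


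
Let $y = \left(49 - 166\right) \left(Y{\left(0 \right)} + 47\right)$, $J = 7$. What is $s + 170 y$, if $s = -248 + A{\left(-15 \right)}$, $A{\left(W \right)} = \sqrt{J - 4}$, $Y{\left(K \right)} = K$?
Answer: $-935078 + \sqrt{3} \approx -9.3508 \cdot 10^{5}$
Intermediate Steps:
$A{\left(W \right)} = \sqrt{3}$ ($A{\left(W \right)} = \sqrt{7 - 4} = \sqrt{3}$)
$y = -5499$ ($y = \left(49 - 166\right) \left(0 + 47\right) = \left(-117\right) 47 = -5499$)
$s = -248 + \sqrt{3} \approx -246.27$
$s + 170 y = \left(-248 + \sqrt{3}\right) + 170 \left(-5499\right) = \left(-248 + \sqrt{3}\right) - 934830 = -935078 + \sqrt{3}$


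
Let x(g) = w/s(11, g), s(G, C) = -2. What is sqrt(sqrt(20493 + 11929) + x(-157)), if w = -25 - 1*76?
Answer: sqrt(202 + 4*sqrt(32422))/2 ≈ 15.184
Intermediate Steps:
w = -101 (w = -25 - 76 = -101)
x(g) = 101/2 (x(g) = -101/(-2) = -101*(-1/2) = 101/2)
sqrt(sqrt(20493 + 11929) + x(-157)) = sqrt(sqrt(20493 + 11929) + 101/2) = sqrt(sqrt(32422) + 101/2) = sqrt(101/2 + sqrt(32422))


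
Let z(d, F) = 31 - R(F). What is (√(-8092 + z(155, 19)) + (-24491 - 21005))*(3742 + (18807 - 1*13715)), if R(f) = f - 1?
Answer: -401911664 + 8834*I*√8079 ≈ -4.0191e+8 + 7.9403e+5*I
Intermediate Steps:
R(f) = -1 + f
z(d, F) = 32 - F (z(d, F) = 31 - (-1 + F) = 31 + (1 - F) = 32 - F)
(√(-8092 + z(155, 19)) + (-24491 - 21005))*(3742 + (18807 - 1*13715)) = (√(-8092 + (32 - 1*19)) + (-24491 - 21005))*(3742 + (18807 - 1*13715)) = (√(-8092 + (32 - 19)) - 45496)*(3742 + (18807 - 13715)) = (√(-8092 + 13) - 45496)*(3742 + 5092) = (√(-8079) - 45496)*8834 = (I*√8079 - 45496)*8834 = (-45496 + I*√8079)*8834 = -401911664 + 8834*I*√8079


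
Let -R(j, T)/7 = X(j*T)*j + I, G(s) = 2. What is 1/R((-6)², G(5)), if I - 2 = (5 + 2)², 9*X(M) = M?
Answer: -1/2373 ≈ -0.00042141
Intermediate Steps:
X(M) = M/9
I = 51 (I = 2 + (5 + 2)² = 2 + 7² = 2 + 49 = 51)
R(j, T) = -357 - 7*T*j²/9 (R(j, T) = -7*(((j*T)/9)*j + 51) = -7*(((T*j)/9)*j + 51) = -7*((T*j/9)*j + 51) = -7*(T*j²/9 + 51) = -7*(51 + T*j²/9) = -357 - 7*T*j²/9)
1/R((-6)², G(5)) = 1/(-357 - 7/9*2*((-6)²)²) = 1/(-357 - 7/9*2*36²) = 1/(-357 - 7/9*2*1296) = 1/(-357 - 2016) = 1/(-2373) = -1/2373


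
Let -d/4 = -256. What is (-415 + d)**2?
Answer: 370881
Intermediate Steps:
d = 1024 (d = -4*(-256) = 1024)
(-415 + d)**2 = (-415 + 1024)**2 = 609**2 = 370881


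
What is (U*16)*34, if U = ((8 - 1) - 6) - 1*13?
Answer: -6528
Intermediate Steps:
U = -12 (U = (7 - 6) - 13 = 1 - 13 = -12)
(U*16)*34 = -12*16*34 = -192*34 = -6528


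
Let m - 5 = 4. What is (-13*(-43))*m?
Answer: 5031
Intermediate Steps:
m = 9 (m = 5 + 4 = 9)
(-13*(-43))*m = -13*(-43)*9 = 559*9 = 5031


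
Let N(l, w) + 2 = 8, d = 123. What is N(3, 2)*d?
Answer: 738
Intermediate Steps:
N(l, w) = 6 (N(l, w) = -2 + 8 = 6)
N(3, 2)*d = 6*123 = 738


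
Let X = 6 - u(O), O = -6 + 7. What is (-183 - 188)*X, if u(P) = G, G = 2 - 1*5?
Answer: -3339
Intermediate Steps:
O = 1
G = -3 (G = 2 - 5 = -3)
u(P) = -3
X = 9 (X = 6 - 1*(-3) = 6 + 3 = 9)
(-183 - 188)*X = (-183 - 188)*9 = -371*9 = -3339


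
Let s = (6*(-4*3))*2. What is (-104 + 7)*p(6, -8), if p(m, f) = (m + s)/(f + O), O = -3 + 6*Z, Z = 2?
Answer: 13386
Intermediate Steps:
O = 9 (O = -3 + 6*2 = -3 + 12 = 9)
s = -144 (s = (6*(-12))*2 = -72*2 = -144)
p(m, f) = (-144 + m)/(9 + f) (p(m, f) = (m - 144)/(f + 9) = (-144 + m)/(9 + f))
(-104 + 7)*p(6, -8) = (-104 + 7)*((-144 + 6)/(9 - 8)) = -97*(-138)/1 = -97*(-138) = 13386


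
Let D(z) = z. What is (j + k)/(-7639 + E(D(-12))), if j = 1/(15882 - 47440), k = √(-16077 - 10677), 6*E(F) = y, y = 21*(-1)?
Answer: 1/241182015 - 14*I*√546/15285 ≈ 4.1462e-9 - 0.021402*I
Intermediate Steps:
y = -21
E(F) = -7/2 (E(F) = (⅙)*(-21) = -7/2)
k = 7*I*√546 (k = √(-26754) = 7*I*√546 ≈ 163.57*I)
j = -1/31558 (j = 1/(-31558) = -1/31558 ≈ -3.1688e-5)
(j + k)/(-7639 + E(D(-12))) = (-1/31558 + 7*I*√546)/(-7639 - 7/2) = (-1/31558 + 7*I*√546)/(-15285/2) = (-1/31558 + 7*I*√546)*(-2/15285) = 1/241182015 - 14*I*√546/15285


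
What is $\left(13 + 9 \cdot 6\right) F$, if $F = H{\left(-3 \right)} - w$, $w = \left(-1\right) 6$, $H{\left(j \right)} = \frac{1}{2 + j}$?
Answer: $335$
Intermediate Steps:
$w = -6$
$F = 5$ ($F = \frac{1}{2 - 3} - -6 = \frac{1}{-1} + 6 = -1 + 6 = 5$)
$\left(13 + 9 \cdot 6\right) F = \left(13 + 9 \cdot 6\right) 5 = \left(13 + 54\right) 5 = 67 \cdot 5 = 335$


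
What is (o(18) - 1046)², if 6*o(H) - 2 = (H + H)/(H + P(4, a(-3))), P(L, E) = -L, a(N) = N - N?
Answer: 481802500/441 ≈ 1.0925e+6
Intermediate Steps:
a(N) = 0
o(H) = ⅓ + H/(3*(-4 + H)) (o(H) = ⅓ + ((H + H)/(H - 1*4))/6 = ⅓ + ((2*H)/(H - 4))/6 = ⅓ + ((2*H)/(-4 + H))/6 = ⅓ + (2*H/(-4 + H))/6 = ⅓ + H/(3*(-4 + H)))
(o(18) - 1046)² = (2*(-2 + 18)/(3*(-4 + 18)) - 1046)² = ((⅔)*16/14 - 1046)² = ((⅔)*(1/14)*16 - 1046)² = (16/21 - 1046)² = (-21950/21)² = 481802500/441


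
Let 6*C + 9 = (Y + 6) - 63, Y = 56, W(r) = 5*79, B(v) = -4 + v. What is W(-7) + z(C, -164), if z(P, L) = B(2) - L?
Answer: 557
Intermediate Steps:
W(r) = 395
C = -5/3 (C = -3/2 + ((56 + 6) - 63)/6 = -3/2 + (62 - 63)/6 = -3/2 + (⅙)*(-1) = -3/2 - ⅙ = -5/3 ≈ -1.6667)
z(P, L) = -2 - L (z(P, L) = (-4 + 2) - L = -2 - L)
W(-7) + z(C, -164) = 395 + (-2 - 1*(-164)) = 395 + (-2 + 164) = 395 + 162 = 557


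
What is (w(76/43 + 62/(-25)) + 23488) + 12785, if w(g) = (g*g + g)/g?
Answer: 38993784/1075 ≈ 36273.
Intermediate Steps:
w(g) = (g + g²)/g (w(g) = (g² + g)/g = (g + g²)/g)
(w(76/43 + 62/(-25)) + 23488) + 12785 = ((1 + (76/43 + 62/(-25))) + 23488) + 12785 = ((1 + (76*(1/43) + 62*(-1/25))) + 23488) + 12785 = ((1 + (76/43 - 62/25)) + 23488) + 12785 = ((1 - 766/1075) + 23488) + 12785 = (309/1075 + 23488) + 12785 = 25249909/1075 + 12785 = 38993784/1075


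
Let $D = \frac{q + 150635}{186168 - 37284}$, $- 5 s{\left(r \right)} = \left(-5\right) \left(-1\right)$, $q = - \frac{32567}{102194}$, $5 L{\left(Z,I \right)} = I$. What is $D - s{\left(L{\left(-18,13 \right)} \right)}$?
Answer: $\frac{30609012119}{15215051496} \approx 2.0118$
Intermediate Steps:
$L{\left(Z,I \right)} = \frac{I}{5}$
$q = - \frac{32567}{102194}$ ($q = \left(-32567\right) \frac{1}{102194} = - \frac{32567}{102194} \approx -0.31868$)
$s{\left(r \right)} = -1$ ($s{\left(r \right)} = - \frac{\left(-5\right) \left(-1\right)}{5} = \left(- \frac{1}{5}\right) 5 = -1$)
$D = \frac{15393960623}{15215051496}$ ($D = \frac{- \frac{32567}{102194} + 150635}{186168 - 37284} = \frac{15393960623}{102194 \cdot 148884} = \frac{15393960623}{102194} \cdot \frac{1}{148884} = \frac{15393960623}{15215051496} \approx 1.0118$)
$D - s{\left(L{\left(-18,13 \right)} \right)} = \frac{15393960623}{15215051496} - -1 = \frac{15393960623}{15215051496} + 1 = \frac{30609012119}{15215051496}$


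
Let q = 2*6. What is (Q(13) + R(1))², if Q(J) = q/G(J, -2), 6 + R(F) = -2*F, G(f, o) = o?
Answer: 196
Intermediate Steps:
q = 12
R(F) = -6 - 2*F
Q(J) = -6 (Q(J) = 12/(-2) = 12*(-½) = -6)
(Q(13) + R(1))² = (-6 + (-6 - 2*1))² = (-6 + (-6 - 2))² = (-6 - 8)² = (-14)² = 196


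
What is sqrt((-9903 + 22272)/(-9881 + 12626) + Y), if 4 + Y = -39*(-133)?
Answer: 2*sqrt(1085777430)/915 ≈ 72.024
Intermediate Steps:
Y = 5183 (Y = -4 - 39*(-133) = -4 + 5187 = 5183)
sqrt((-9903 + 22272)/(-9881 + 12626) + Y) = sqrt((-9903 + 22272)/(-9881 + 12626) + 5183) = sqrt(12369/2745 + 5183) = sqrt(12369*(1/2745) + 5183) = sqrt(4123/915 + 5183) = sqrt(4746568/915) = 2*sqrt(1085777430)/915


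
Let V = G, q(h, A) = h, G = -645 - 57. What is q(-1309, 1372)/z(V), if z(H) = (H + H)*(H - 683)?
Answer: -1309/1944540 ≈ -0.00067317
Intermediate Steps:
G = -702
V = -702
z(H) = 2*H*(-683 + H) (z(H) = (2*H)*(-683 + H) = 2*H*(-683 + H))
q(-1309, 1372)/z(V) = -1309*(-1/(1404*(-683 - 702))) = -1309/(2*(-702)*(-1385)) = -1309/1944540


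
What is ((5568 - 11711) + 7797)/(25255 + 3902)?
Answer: 1654/29157 ≈ 0.056727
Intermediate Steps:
((5568 - 11711) + 7797)/(25255 + 3902) = (-6143 + 7797)/29157 = 1654*(1/29157) = 1654/29157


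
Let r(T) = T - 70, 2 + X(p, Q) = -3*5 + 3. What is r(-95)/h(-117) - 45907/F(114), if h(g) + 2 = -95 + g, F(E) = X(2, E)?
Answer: 2456602/749 ≈ 3279.8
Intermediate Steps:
X(p, Q) = -14 (X(p, Q) = -2 + (-3*5 + 3) = -2 + (-15 + 3) = -2 - 12 = -14)
F(E) = -14
h(g) = -97 + g (h(g) = -2 + (-95 + g) = -97 + g)
r(T) = -70 + T
r(-95)/h(-117) - 45907/F(114) = (-70 - 95)/(-97 - 117) - 45907/(-14) = -165/(-214) - 45907*(-1/14) = -165*(-1/214) + 45907/14 = 165/214 + 45907/14 = 2456602/749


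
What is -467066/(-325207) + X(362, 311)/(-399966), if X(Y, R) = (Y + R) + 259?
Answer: 93253713416/65035871481 ≈ 1.4339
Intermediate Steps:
X(Y, R) = 259 + R + Y (X(Y, R) = (R + Y) + 259 = 259 + R + Y)
-467066/(-325207) + X(362, 311)/(-399966) = -467066/(-325207) + (259 + 311 + 362)/(-399966) = -467066*(-1/325207) + 932*(-1/399966) = 467066/325207 - 466/199983 = 93253713416/65035871481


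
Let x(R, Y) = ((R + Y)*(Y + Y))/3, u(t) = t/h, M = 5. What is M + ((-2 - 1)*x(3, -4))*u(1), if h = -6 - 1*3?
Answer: 53/9 ≈ 5.8889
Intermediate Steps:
h = -9 (h = -6 - 3 = -9)
u(t) = -t/9 (u(t) = t/(-9) = t*(-⅑) = -t/9)
x(R, Y) = 2*Y*(R + Y)/3 (x(R, Y) = ((R + Y)*(2*Y))*(⅓) = (2*Y*(R + Y))*(⅓) = 2*Y*(R + Y)/3)
M + ((-2 - 1)*x(3, -4))*u(1) = 5 + ((-2 - 1)*((⅔)*(-4)*(3 - 4)))*(-⅑*1) = 5 - 2*(-4)*(-1)*(-⅑) = 5 - 3*8/3*(-⅑) = 5 - 8*(-⅑) = 5 + 8/9 = 53/9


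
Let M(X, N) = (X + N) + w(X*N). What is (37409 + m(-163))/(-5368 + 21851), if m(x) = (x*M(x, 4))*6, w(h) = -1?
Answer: 193889/16483 ≈ 11.763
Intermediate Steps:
M(X, N) = -1 + N + X (M(X, N) = (X + N) - 1 = (N + X) - 1 = -1 + N + X)
m(x) = 6*x*(3 + x) (m(x) = (x*(-1 + 4 + x))*6 = (x*(3 + x))*6 = 6*x*(3 + x))
(37409 + m(-163))/(-5368 + 21851) = (37409 + 6*(-163)*(3 - 163))/(-5368 + 21851) = (37409 + 6*(-163)*(-160))/16483 = (37409 + 156480)*(1/16483) = 193889*(1/16483) = 193889/16483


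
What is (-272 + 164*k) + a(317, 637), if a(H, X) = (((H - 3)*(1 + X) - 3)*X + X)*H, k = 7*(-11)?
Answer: 40452423670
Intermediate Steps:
k = -77
a(H, X) = H*(X + X*(-3 + (1 + X)*(-3 + H))) (a(H, X) = (((-3 + H)*(1 + X) - 3)*X + X)*H = (((1 + X)*(-3 + H) - 3)*X + X)*H = ((-3 + (1 + X)*(-3 + H))*X + X)*H = (X*(-3 + (1 + X)*(-3 + H)) + X)*H = (X + X*(-3 + (1 + X)*(-3 + H)))*H = H*(X + X*(-3 + (1 + X)*(-3 + H))))
(-272 + 164*k) + a(317, 637) = (-272 + 164*(-77)) + 317*637*(-5 + 317 - 3*637 + 317*637) = (-272 - 12628) + 317*637*(-5 + 317 - 1911 + 201929) = -12900 + 317*637*200330 = -12900 + 40452436570 = 40452423670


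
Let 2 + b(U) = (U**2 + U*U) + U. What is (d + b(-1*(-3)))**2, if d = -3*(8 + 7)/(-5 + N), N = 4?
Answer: 4096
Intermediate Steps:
b(U) = -2 + U + 2*U**2 (b(U) = -2 + ((U**2 + U*U) + U) = -2 + ((U**2 + U**2) + U) = -2 + (2*U**2 + U) = -2 + (U + 2*U**2) = -2 + U + 2*U**2)
d = 45 (d = -3*(8 + 7)/(-5 + 4) = -45/(-1) = -45*(-1) = -3*(-15) = 45)
(d + b(-1*(-3)))**2 = (45 + (-2 - 1*(-3) + 2*(-1*(-3))**2))**2 = (45 + (-2 + 3 + 2*3**2))**2 = (45 + (-2 + 3 + 2*9))**2 = (45 + (-2 + 3 + 18))**2 = (45 + 19)**2 = 64**2 = 4096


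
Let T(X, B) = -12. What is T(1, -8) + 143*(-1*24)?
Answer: -3444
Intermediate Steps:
T(1, -8) + 143*(-1*24) = -12 + 143*(-1*24) = -12 + 143*(-24) = -12 - 3432 = -3444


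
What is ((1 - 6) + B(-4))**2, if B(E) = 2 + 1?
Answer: 4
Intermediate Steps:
B(E) = 3
((1 - 6) + B(-4))**2 = ((1 - 6) + 3)**2 = (-5 + 3)**2 = (-2)**2 = 4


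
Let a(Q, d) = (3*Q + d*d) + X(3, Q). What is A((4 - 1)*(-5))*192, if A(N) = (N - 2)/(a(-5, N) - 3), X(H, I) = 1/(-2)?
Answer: -6528/413 ≈ -15.806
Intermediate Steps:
X(H, I) = -½
a(Q, d) = -½ + d² + 3*Q (a(Q, d) = (3*Q + d*d) - ½ = (3*Q + d²) - ½ = (d² + 3*Q) - ½ = -½ + d² + 3*Q)
A(N) = (-2 + N)/(-37/2 + N²) (A(N) = (N - 2)/((-½ + N² + 3*(-5)) - 3) = (-2 + N)/((-½ + N² - 15) - 3) = (-2 + N)/((-31/2 + N²) - 3) = (-2 + N)/(-37/2 + N²))
A((4 - 1)*(-5))*192 = (2*(-2 + (4 - 1)*(-5))/(-37 + 2*((4 - 1)*(-5))²))*192 = (2*(-2 + 3*(-5))/(-37 + 2*(3*(-5))²))*192 = (2*(-2 - 15)/(-37 + 2*(-15)²))*192 = (2*(-17)/(-37 + 2*225))*192 = (2*(-17)/(-37 + 450))*192 = (2*(-17)/413)*192 = (2*(1/413)*(-17))*192 = -34/413*192 = -6528/413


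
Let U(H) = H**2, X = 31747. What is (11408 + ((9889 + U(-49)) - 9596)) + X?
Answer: 45849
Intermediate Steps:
(11408 + ((9889 + U(-49)) - 9596)) + X = (11408 + ((9889 + (-49)**2) - 9596)) + 31747 = (11408 + ((9889 + 2401) - 9596)) + 31747 = (11408 + (12290 - 9596)) + 31747 = (11408 + 2694) + 31747 = 14102 + 31747 = 45849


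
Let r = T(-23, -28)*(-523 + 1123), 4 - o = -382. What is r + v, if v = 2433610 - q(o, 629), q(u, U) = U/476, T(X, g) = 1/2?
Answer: 68149443/28 ≈ 2.4339e+6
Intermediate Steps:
o = 386 (o = 4 - 1*(-382) = 4 + 382 = 386)
T(X, g) = ½
q(u, U) = U/476 (q(u, U) = U*(1/476) = U/476)
r = 300 (r = (-523 + 1123)/2 = (½)*600 = 300)
v = 68141043/28 (v = 2433610 - 629/476 = 2433610 - 1*37/28 = 2433610 - 37/28 = 68141043/28 ≈ 2.4336e+6)
r + v = 300 + 68141043/28 = 68149443/28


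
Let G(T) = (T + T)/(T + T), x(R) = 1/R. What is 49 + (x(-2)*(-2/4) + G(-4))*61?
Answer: 501/4 ≈ 125.25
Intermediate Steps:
G(T) = 1 (G(T) = (2*T)/((2*T)) = (2*T)*(1/(2*T)) = 1)
49 + (x(-2)*(-2/4) + G(-4))*61 = 49 + ((-2/4)/(-2) + 1)*61 = 49 + (-(-1)/4 + 1)*61 = 49 + (-1/2*(-1/2) + 1)*61 = 49 + (1/4 + 1)*61 = 49 + (5/4)*61 = 49 + 305/4 = 501/4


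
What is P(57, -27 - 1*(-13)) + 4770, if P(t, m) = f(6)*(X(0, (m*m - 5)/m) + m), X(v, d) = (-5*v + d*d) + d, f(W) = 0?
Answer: 4770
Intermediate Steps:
X(v, d) = d + d**2 - 5*v (X(v, d) = (-5*v + d**2) + d = (d**2 - 5*v) + d = d + d**2 - 5*v)
P(t, m) = 0 (P(t, m) = 0*(((m*m - 5)/m + ((m*m - 5)/m)**2 - 5*0) + m) = 0*(((m**2 - 5)/m + ((m**2 - 5)/m)**2 + 0) + m) = 0*(((-5 + m**2)/m + ((-5 + m**2)/m)**2 + 0) + m) = 0*(((-5 + m**2)/m + (-5 + m**2)**2/m**2 + 0) + m) = 0*(((-5 + m**2)/m + (-5 + m**2)**2/m**2) + m) = 0*(m + (-5 + m**2)/m + (-5 + m**2)**2/m**2) = 0)
P(57, -27 - 1*(-13)) + 4770 = 0 + 4770 = 4770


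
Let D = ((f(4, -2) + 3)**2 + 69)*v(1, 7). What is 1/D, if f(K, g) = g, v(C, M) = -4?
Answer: -1/280 ≈ -0.0035714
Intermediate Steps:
D = -280 (D = ((-2 + 3)**2 + 69)*(-4) = (1**2 + 69)*(-4) = (1 + 69)*(-4) = 70*(-4) = -280)
1/D = 1/(-280) = -1/280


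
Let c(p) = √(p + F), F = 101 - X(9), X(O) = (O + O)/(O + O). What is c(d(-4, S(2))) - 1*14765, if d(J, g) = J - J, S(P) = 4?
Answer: -14755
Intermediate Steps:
d(J, g) = 0
X(O) = 1 (X(O) = (2*O)/((2*O)) = (2*O)*(1/(2*O)) = 1)
F = 100 (F = 101 - 1*1 = 101 - 1 = 100)
c(p) = √(100 + p) (c(p) = √(p + 100) = √(100 + p))
c(d(-4, S(2))) - 1*14765 = √(100 + 0) - 1*14765 = √100 - 14765 = 10 - 14765 = -14755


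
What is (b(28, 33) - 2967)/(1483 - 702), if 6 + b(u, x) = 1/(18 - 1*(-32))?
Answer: -148649/39050 ≈ -3.8066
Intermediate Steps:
b(u, x) = -299/50 (b(u, x) = -6 + 1/(18 - 1*(-32)) = -6 + 1/(18 + 32) = -6 + 1/50 = -299/50)
(b(28, 33) - 2967)/(1483 - 702) = (-299/50 - 2967)/(1483 - 702) = -148649/50/781 = -148649/50*1/781 = -148649/39050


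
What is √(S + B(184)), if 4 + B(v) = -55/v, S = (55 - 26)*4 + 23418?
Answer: √199155390/92 ≈ 153.39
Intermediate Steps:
S = 23534 (S = 29*4 + 23418 = 116 + 23418 = 23534)
B(v) = -4 - 55/v
√(S + B(184)) = √(23534 + (-4 - 55/184)) = √(23534 - 791/184) = √(4329465/184) = √199155390/92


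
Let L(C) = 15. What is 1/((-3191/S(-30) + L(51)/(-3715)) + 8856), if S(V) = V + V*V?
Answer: 646410/5722233437 ≈ 0.00011296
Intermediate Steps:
S(V) = V + V²
1/((-3191/S(-30) + L(51)/(-3715)) + 8856) = 1/((-3191*(-1/(30*(1 - 30))) + 15/(-3715)) + 8856) = 1/((-3191/((-30*(-29))) + 15*(-1/3715)) + 8856) = 1/((-3191/870 - 3/743) + 8856) = 1/(-2373523/646410 + 8856) = 1/(5722233437/646410) = 646410/5722233437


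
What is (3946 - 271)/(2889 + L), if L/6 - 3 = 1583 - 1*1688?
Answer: 1225/759 ≈ 1.6140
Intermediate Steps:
L = -612 (L = 18 + 6*(1583 - 1*1688) = 18 + 6*(1583 - 1688) = 18 + 6*(-105) = 18 - 630 = -612)
(3946 - 271)/(2889 + L) = (3946 - 271)/(2889 - 612) = 3675/2277 = 3675*(1/2277) = 1225/759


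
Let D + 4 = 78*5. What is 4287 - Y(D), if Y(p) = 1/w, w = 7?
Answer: 30008/7 ≈ 4286.9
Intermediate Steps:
D = 386 (D = -4 + 78*5 = -4 + 390 = 386)
Y(p) = ⅐ (Y(p) = 1/7 = ⅐)
4287 - Y(D) = 4287 - 1*⅐ = 4287 - ⅐ = 30008/7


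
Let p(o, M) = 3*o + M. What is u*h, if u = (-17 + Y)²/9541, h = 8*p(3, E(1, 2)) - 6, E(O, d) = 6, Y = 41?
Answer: 65664/9541 ≈ 6.8823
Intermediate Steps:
p(o, M) = M + 3*o
h = 114 (h = 8*(6 + 3*3) - 6 = 8*(6 + 9) - 6 = 8*15 - 6 = 120 - 6 = 114)
u = 576/9541 (u = (-17 + 41)²/9541 = 24²*(1/9541) = 576*(1/9541) = 576/9541 ≈ 0.060371)
u*h = (576/9541)*114 = 65664/9541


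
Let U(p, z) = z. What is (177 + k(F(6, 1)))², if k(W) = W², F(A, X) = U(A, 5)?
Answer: 40804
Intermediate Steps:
F(A, X) = 5
(177 + k(F(6, 1)))² = (177 + 5²)² = (177 + 25)² = 202² = 40804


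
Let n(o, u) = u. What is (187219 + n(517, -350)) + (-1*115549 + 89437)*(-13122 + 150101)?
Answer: -3576608779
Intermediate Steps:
(187219 + n(517, -350)) + (-1*115549 + 89437)*(-13122 + 150101) = (187219 - 350) + (-1*115549 + 89437)*(-13122 + 150101) = 186869 + (-115549 + 89437)*136979 = 186869 - 26112*136979 = 186869 - 3576795648 = -3576608779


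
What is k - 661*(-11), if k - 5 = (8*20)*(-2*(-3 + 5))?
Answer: 6636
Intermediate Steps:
k = -635 (k = 5 + (8*20)*(-2*(-3 + 5)) = 5 + 160*(-2*2) = 5 + 160*(-4) = 5 - 640 = -635)
k - 661*(-11) = -635 - 661*(-11) = -635 - 1*(-7271) = -635 + 7271 = 6636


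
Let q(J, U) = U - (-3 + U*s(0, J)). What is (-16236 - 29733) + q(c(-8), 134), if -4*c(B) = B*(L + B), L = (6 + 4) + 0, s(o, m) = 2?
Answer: -46100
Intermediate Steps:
L = 10 (L = 10 + 0 = 10)
c(B) = -B*(10 + B)/4
q(J, U) = 3 - U (q(J, U) = U - (-3 + U*2) = U - (-3 + 2*U) = U + (3 - 2*U) = 3 - U)
(-16236 - 29733) + q(c(-8), 134) = (-16236 - 29733) + (3 - 1*134) = -45969 + (3 - 134) = -45969 - 131 = -46100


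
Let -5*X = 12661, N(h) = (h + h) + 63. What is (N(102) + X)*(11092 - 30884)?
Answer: 224164192/5 ≈ 4.4833e+7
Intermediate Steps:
N(h) = 63 + 2*h (N(h) = 2*h + 63 = 63 + 2*h)
X = -12661/5 (X = -⅕*12661 = -12661/5 ≈ -2532.2)
(N(102) + X)*(11092 - 30884) = ((63 + 2*102) - 12661/5)*(11092 - 30884) = ((63 + 204) - 12661/5)*(-19792) = (267 - 12661/5)*(-19792) = -11326/5*(-19792) = 224164192/5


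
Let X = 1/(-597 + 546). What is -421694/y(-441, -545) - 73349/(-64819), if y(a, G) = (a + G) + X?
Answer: 1397711453849/3259553053 ≈ 428.80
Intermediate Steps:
X = -1/51 (X = 1/(-51) = -1/51 ≈ -0.019608)
y(a, G) = -1/51 + G + a (y(a, G) = (a + G) - 1/51 = (G + a) - 1/51 = -1/51 + G + a)
-421694/y(-441, -545) - 73349/(-64819) = -421694/(-1/51 - 545 - 441) - 73349/(-64819) = -421694/(-50287/51) - 73349*(-1/64819) = -421694*(-51/50287) + 73349/64819 = 21506394/50287 + 73349/64819 = 1397711453849/3259553053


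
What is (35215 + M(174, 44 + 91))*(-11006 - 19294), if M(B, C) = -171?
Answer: -1061833200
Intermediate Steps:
(35215 + M(174, 44 + 91))*(-11006 - 19294) = (35215 - 171)*(-11006 - 19294) = 35044*(-30300) = -1061833200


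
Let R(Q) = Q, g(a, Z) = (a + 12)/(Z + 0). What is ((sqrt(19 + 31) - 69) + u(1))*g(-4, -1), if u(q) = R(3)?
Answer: 528 - 40*sqrt(2) ≈ 471.43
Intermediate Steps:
g(a, Z) = (12 + a)/Z
u(q) = 3
((sqrt(19 + 31) - 69) + u(1))*g(-4, -1) = ((sqrt(19 + 31) - 69) + 3)*((12 - 4)/(-1)) = ((sqrt(50) - 69) + 3)*(-1*8) = ((5*sqrt(2) - 69) + 3)*(-8) = ((-69 + 5*sqrt(2)) + 3)*(-8) = (-66 + 5*sqrt(2))*(-8) = 528 - 40*sqrt(2)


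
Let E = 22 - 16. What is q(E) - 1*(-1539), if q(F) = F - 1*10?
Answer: 1535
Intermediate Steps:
E = 6
q(F) = -10 + F (q(F) = F - 10 = -10 + F)
q(E) - 1*(-1539) = (-10 + 6) - 1*(-1539) = -4 + 1539 = 1535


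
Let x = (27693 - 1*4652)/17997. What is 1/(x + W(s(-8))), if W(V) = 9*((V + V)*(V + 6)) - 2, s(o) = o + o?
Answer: 17997/51818407 ≈ 0.00034731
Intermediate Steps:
s(o) = 2*o
W(V) = -2 + 18*V*(6 + V) (W(V) = 9*((2*V)*(6 + V)) - 2 = 9*(2*V*(6 + V)) - 2 = 18*V*(6 + V) - 2 = -2 + 18*V*(6 + V))
x = 23041/17997 (x = (27693 - 4652)*(1/17997) = 23041*(1/17997) = 23041/17997 ≈ 1.2803)
1/(x + W(s(-8))) = 1/(23041/17997 + (-2 + 18*(2*(-8))² + 108*(2*(-8)))) = 1/(23041/17997 + (-2 + 18*(-16)² + 108*(-16))) = 1/(23041/17997 + (-2 + 18*256 - 1728)) = 1/(23041/17997 + (-2 + 4608 - 1728)) = 1/(23041/17997 + 2878) = 1/(51818407/17997) = 17997/51818407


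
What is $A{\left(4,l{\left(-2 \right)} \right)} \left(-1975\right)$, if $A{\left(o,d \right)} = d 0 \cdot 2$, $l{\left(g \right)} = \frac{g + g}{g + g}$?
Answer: $0$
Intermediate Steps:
$l{\left(g \right)} = 1$ ($l{\left(g \right)} = \frac{2 g}{2 g} = 2 g \frac{1}{2 g} = 1$)
$A{\left(o,d \right)} = 0$ ($A{\left(o,d \right)} = 0 \cdot 2 = 0$)
$A{\left(4,l{\left(-2 \right)} \right)} \left(-1975\right) = 0 \left(-1975\right) = 0$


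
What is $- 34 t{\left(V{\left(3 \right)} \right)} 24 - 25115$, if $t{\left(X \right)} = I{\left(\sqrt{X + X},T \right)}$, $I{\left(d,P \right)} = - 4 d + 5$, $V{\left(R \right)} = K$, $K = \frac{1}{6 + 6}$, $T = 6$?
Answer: $-29195 + 544 \sqrt{6} \approx -27862.0$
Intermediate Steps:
$K = \frac{1}{12} \approx 0.083333$
$V{\left(R \right)} = \frac{1}{12}$
$I{\left(d,P \right)} = 5 - 4 d$
$t{\left(X \right)} = 5 - 4 \sqrt{2} \sqrt{X}$ ($t{\left(X \right)} = 5 - 4 \sqrt{X + X} = 5 - 4 \sqrt{2 X} = 5 - 4 \sqrt{2} \sqrt{X}$)
$- 34 t{\left(V{\left(3 \right)} \right)} 24 - 25115 = - 34 \left(5 - \frac{4 \sqrt{2}}{2 \sqrt{3}}\right) 24 - 25115 = - 34 \left(5 - 4 \sqrt{2} \frac{\sqrt{3}}{6}\right) 24 - 25115 = - 34 \left(5 - \frac{2 \sqrt{6}}{3}\right) 24 - 25115 = \left(-170 + \frac{68 \sqrt{6}}{3}\right) 24 - 25115 = \left(-4080 + 544 \sqrt{6}\right) - 25115 = -29195 + 544 \sqrt{6}$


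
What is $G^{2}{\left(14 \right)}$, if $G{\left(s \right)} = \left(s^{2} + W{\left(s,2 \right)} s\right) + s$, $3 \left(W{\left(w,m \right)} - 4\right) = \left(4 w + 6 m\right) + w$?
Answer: $\frac{3786916}{9} \approx 4.2077 \cdot 10^{5}$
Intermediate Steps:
$W{\left(w,m \right)} = 4 + 2 m + \frac{5 w}{3}$ ($W{\left(w,m \right)} = 4 + \frac{\left(4 w + 6 m\right) + w}{3} = 4 + \frac{5 w + 6 m}{3} = 4 + \left(2 m + \frac{5 w}{3}\right) = 4 + 2 m + \frac{5 w}{3}$)
$G{\left(s \right)} = s + s^{2} + s \left(8 + \frac{5 s}{3}\right)$ ($G{\left(s \right)} = \left(s^{2} + \left(4 + 2 \cdot 2 + \frac{5 s}{3}\right) s\right) + s = \left(s^{2} + \left(4 + 4 + \frac{5 s}{3}\right) s\right) + s = \left(s^{2} + \left(8 + \frac{5 s}{3}\right) s\right) + s = \left(s^{2} + s \left(8 + \frac{5 s}{3}\right)\right) + s = s + s^{2} + s \left(8 + \frac{5 s}{3}\right)$)
$G^{2}{\left(14 \right)} = \left(\frac{1}{3} \cdot 14 \left(27 + 8 \cdot 14\right)\right)^{2} = \left(\frac{1}{3} \cdot 14 \left(27 + 112\right)\right)^{2} = \left(\frac{1}{3} \cdot 14 \cdot 139\right)^{2} = \left(\frac{1946}{3}\right)^{2} = \frac{3786916}{9}$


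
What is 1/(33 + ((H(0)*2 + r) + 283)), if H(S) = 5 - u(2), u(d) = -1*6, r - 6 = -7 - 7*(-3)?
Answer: 1/358 ≈ 0.0027933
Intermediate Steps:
r = 20 (r = 6 + (-7 - 7*(-3)) = 6 + (-7 + 21) = 6 + 14 = 20)
u(d) = -6
H(S) = 11 (H(S) = 5 - 1*(-6) = 5 + 6 = 11)
1/(33 + ((H(0)*2 + r) + 283)) = 1/(33 + ((11*2 + 20) + 283)) = 1/(33 + ((22 + 20) + 283)) = 1/(33 + (42 + 283)) = 1/(33 + 325) = 1/358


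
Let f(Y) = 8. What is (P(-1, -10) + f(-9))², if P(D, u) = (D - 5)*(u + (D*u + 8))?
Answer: 1600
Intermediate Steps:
P(D, u) = (-5 + D)*(8 + u + D*u) (P(D, u) = (-5 + D)*(u + (8 + D*u)) = (-5 + D)*(8 + u + D*u))
(P(-1, -10) + f(-9))² = ((-40 - 5*(-10) + 8*(-1) - 10*(-1)² - 4*(-1)*(-10)) + 8)² = ((-40 + 50 - 8 - 10*1 - 40) + 8)² = ((-40 + 50 - 8 - 10 - 40) + 8)² = (-48 + 8)² = (-40)² = 1600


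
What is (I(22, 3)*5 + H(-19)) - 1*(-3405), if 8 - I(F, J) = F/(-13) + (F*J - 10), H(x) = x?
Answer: 41008/13 ≈ 3154.5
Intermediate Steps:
I(F, J) = 18 + F/13 - F*J (I(F, J) = 8 - (F/(-13) + (F*J - 10)) = 8 - (-F/13 + (-10 + F*J)) = 8 - (-10 - F/13 + F*J) = 8 + (10 + F/13 - F*J) = 18 + F/13 - F*J)
(I(22, 3)*5 + H(-19)) - 1*(-3405) = ((18 + (1/13)*22 - 1*22*3)*5 - 19) - 1*(-3405) = ((18 + 22/13 - 66)*5 - 19) + 3405 = (-602/13*5 - 19) + 3405 = (-3010/13 - 19) + 3405 = -3257/13 + 3405 = 41008/13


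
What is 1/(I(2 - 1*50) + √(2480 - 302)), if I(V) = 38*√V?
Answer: 1/(33*√2 + 152*I*√3) ≈ 0.0006528 - 0.0036826*I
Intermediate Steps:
1/(I(2 - 1*50) + √(2480 - 302)) = 1/(38*√(2 - 1*50) + √(2480 - 302)) = 1/(38*√(2 - 50) + √2178) = 1/(38*√(-48) + 33*√2) = 1/(38*(4*I*√3) + 33*√2) = 1/(152*I*√3 + 33*√2) = 1/(33*√2 + 152*I*√3)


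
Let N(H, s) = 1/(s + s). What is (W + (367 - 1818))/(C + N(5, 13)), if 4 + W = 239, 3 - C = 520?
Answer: 31616/13441 ≈ 2.3522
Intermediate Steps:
C = -517 (C = 3 - 1*520 = 3 - 520 = -517)
W = 235 (W = -4 + 239 = 235)
N(H, s) = 1/(2*s)
(W + (367 - 1818))/(C + N(5, 13)) = (235 + (367 - 1818))/(-517 + (½)/13) = (235 - 1451)/(-517 + (½)*(1/13)) = -1216/(-517 + 1/26) = -1216/(-13441/26) = -1216*(-26/13441) = 31616/13441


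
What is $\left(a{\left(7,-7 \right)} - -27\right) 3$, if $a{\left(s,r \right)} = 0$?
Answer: $81$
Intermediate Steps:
$\left(a{\left(7,-7 \right)} - -27\right) 3 = \left(0 - -27\right) 3 = \left(0 + 27\right) 3 = 27 \cdot 3 = 81$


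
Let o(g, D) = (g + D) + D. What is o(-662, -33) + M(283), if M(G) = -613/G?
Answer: -206637/283 ≈ -730.17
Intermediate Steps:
o(g, D) = g + 2*D (o(g, D) = (D + g) + D = g + 2*D)
o(-662, -33) + M(283) = (-662 + 2*(-33)) - 613/283 = (-662 - 66) - 613*1/283 = -728 - 613/283 = -206637/283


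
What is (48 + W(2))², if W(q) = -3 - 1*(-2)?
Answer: 2209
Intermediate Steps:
W(q) = -1 (W(q) = -3 + 2 = -1)
(48 + W(2))² = (48 - 1)² = 47² = 2209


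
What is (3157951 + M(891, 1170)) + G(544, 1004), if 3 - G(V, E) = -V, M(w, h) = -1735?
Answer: 3156763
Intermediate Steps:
G(V, E) = 3 + V (G(V, E) = 3 - (-1)*V = 3 + V)
(3157951 + M(891, 1170)) + G(544, 1004) = (3157951 - 1735) + (3 + 544) = 3156216 + 547 = 3156763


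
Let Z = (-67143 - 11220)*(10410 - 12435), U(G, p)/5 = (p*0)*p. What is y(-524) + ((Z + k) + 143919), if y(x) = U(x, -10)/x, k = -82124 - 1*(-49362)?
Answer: 158796232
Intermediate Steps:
U(G, p) = 0 (U(G, p) = 5*((p*0)*p) = 5*(0*p) = 5*0 = 0)
Z = 158685075 (Z = -78363*(-2025) = 158685075)
k = -32762 (k = -82124 + 49362 = -32762)
y(x) = 0 (y(x) = 0/x = 0)
y(-524) + ((Z + k) + 143919) = 0 + ((158685075 - 32762) + 143919) = 0 + (158652313 + 143919) = 0 + 158796232 = 158796232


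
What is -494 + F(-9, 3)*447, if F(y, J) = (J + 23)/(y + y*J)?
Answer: -4901/6 ≈ -816.83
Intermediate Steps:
F(y, J) = (23 + J)/(y + J*y)
-494 + F(-9, 3)*447 = -494 + ((23 + 3)/((-9)*(1 + 3)))*447 = -494 - ⅑*26/4*447 = -494 - ⅑*¼*26*447 = -494 - 13/18*447 = -494 - 1937/6 = -4901/6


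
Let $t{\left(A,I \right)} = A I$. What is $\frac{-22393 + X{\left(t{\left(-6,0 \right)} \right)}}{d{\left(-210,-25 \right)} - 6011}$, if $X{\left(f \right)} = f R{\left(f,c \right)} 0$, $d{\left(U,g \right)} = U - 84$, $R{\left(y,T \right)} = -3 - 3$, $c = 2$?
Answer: $\frac{22393}{6305} \approx 3.5516$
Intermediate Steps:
$R{\left(y,T \right)} = -6$
$d{\left(U,g \right)} = -84 + U$ ($d{\left(U,g \right)} = U - 84 = -84 + U$)
$X{\left(f \right)} = 0$ ($X{\left(f \right)} = f \left(-6\right) 0 = - 6 f 0 = 0$)
$\frac{-22393 + X{\left(t{\left(-6,0 \right)} \right)}}{d{\left(-210,-25 \right)} - 6011} = \frac{-22393 + 0}{\left(-84 - 210\right) - 6011} = - \frac{22393}{-294 - 6011} = - \frac{22393}{-6305} = \left(-22393\right) \left(- \frac{1}{6305}\right) = \frac{22393}{6305}$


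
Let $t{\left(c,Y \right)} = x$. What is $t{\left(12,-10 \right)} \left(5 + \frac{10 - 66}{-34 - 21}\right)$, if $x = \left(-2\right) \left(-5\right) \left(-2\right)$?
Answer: $- \frac{1324}{11} \approx -120.36$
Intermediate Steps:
$x = -20$ ($x = 10 \left(-2\right) = -20$)
$t{\left(c,Y \right)} = -20$
$t{\left(12,-10 \right)} \left(5 + \frac{10 - 66}{-34 - 21}\right) = - 20 \left(5 + \frac{10 - 66}{-34 - 21}\right) = - 20 \left(5 - \frac{56}{-55}\right) = - 20 \left(5 - - \frac{56}{55}\right) = - 20 \left(5 + \frac{56}{55}\right) = \left(-20\right) \frac{331}{55} = - \frac{1324}{11}$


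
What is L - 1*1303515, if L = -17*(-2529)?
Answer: -1260522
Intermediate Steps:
L = 42993
L - 1*1303515 = 42993 - 1*1303515 = 42993 - 1303515 = -1260522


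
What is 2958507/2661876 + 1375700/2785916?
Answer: 47238471431/29427630708 ≈ 1.6052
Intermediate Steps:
2958507/2661876 + 1375700/2785916 = 2958507*(1/2661876) + 1375700*(1/2785916) = 328723/295764 + 343925/696479 = 47238471431/29427630708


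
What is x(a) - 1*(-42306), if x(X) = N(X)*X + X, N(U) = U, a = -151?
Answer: 64956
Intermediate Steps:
x(X) = X + X**2 (x(X) = X*X + X = X**2 + X = X + X**2)
x(a) - 1*(-42306) = -151*(1 - 151) - 1*(-42306) = -151*(-150) + 42306 = 22650 + 42306 = 64956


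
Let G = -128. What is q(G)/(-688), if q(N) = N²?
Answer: -1024/43 ≈ -23.814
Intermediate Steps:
q(G)/(-688) = (-128)²/(-688) = 16384*(-1/688) = -1024/43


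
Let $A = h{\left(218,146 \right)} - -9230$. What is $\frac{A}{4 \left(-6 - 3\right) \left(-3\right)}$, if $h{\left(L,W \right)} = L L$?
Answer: $\frac{1051}{2} \approx 525.5$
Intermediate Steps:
$h{\left(L,W \right)} = L^{2}$
$A = 56754$ ($A = 218^{2} - -9230 = 47524 + 9230 = 56754$)
$\frac{A}{4 \left(-6 - 3\right) \left(-3\right)} = \frac{56754}{4 \left(-6 - 3\right) \left(-3\right)} = \frac{56754}{4 \left(-9\right) \left(-3\right)} = \frac{56754}{\left(-36\right) \left(-3\right)} = \frac{56754}{108} = 56754 \cdot \frac{1}{108} = \frac{1051}{2}$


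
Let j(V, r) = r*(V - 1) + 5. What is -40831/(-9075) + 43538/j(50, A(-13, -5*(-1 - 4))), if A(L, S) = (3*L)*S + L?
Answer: 1581398867/439293525 ≈ 3.5999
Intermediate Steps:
A(L, S) = L + 3*L*S (A(L, S) = 3*L*S + L = L + 3*L*S)
j(V, r) = 5 + r*(-1 + V) (j(V, r) = r*(-1 + V) + 5 = 5 + r*(-1 + V))
-40831/(-9075) + 43538/j(50, A(-13, -5*(-1 - 4))) = -40831/(-9075) + 43538/(5 - (-13)*(1 + 3*(-5*(-1 - 4))) + 50*(-13*(1 + 3*(-5*(-1 - 4))))) = -40831*(-1/9075) + 43538/(5 - (-13)*(1 + 3*(-5*(-5))) + 50*(-13*(1 + 3*(-5*(-5))))) = 40831/9075 + 43538/(5 - (-13)*(1 + 3*25) + 50*(-13*(1 + 3*25))) = 40831/9075 + 43538/(5 - (-13)*(1 + 75) + 50*(-13*(1 + 75))) = 40831/9075 + 43538/(5 - (-13)*76 + 50*(-13*76)) = 40831/9075 + 43538/(5 - 1*(-988) + 50*(-988)) = 40831/9075 + 43538/(5 + 988 - 49400) = 40831/9075 + 43538/(-48407) = 40831/9075 + 43538*(-1/48407) = 40831/9075 - 43538/48407 = 1581398867/439293525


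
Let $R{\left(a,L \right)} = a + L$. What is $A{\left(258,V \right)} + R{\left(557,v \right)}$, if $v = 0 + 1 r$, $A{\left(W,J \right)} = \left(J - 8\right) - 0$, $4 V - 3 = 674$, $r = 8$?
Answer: $\frac{2905}{4} \approx 726.25$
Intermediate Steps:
$V = \frac{677}{4}$ ($V = \frac{3}{4} + \frac{1}{4} \cdot 674 = \frac{3}{4} + \frac{337}{2} = \frac{677}{4} \approx 169.25$)
$A{\left(W,J \right)} = -8 + J$ ($A{\left(W,J \right)} = \left(-8 + J\right) + 0 = -8 + J$)
$v = 8$ ($v = 0 + 1 \cdot 8 = 0 + 8 = 8$)
$R{\left(a,L \right)} = L + a$
$A{\left(258,V \right)} + R{\left(557,v \right)} = \left(-8 + \frac{677}{4}\right) + \left(8 + 557\right) = \frac{645}{4} + 565 = \frac{2905}{4}$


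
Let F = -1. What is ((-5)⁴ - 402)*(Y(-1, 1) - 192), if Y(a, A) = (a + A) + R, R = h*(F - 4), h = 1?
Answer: -43931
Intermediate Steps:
R = -5 (R = 1*(-1 - 4) = 1*(-5) = -5)
Y(a, A) = -5 + A + a (Y(a, A) = (a + A) - 5 = (A + a) - 5 = -5 + A + a)
((-5)⁴ - 402)*(Y(-1, 1) - 192) = ((-5)⁴ - 402)*((-5 + 1 - 1) - 192) = (625 - 402)*(-5 - 192) = 223*(-197) = -43931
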